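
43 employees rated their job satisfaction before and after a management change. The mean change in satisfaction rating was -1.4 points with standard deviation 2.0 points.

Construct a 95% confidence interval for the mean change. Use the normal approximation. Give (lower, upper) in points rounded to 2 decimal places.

(-2.00, -0.80)

This is a matched-pairs design, so SE = s_d/√n = 2.0/√43 = 0.3050.
Margin = 1.960 × 0.3050 = 0.5978; the interval is -1.4 ± 0.5978 = (-2.00, -0.80).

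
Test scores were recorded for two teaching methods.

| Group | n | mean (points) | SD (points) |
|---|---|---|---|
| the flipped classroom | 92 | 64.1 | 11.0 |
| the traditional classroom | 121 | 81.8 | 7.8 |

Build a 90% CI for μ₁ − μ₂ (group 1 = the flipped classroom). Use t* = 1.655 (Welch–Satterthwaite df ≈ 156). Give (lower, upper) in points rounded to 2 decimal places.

Per-group SEs: s₁/√n₁ = 11.0/√92 = 1.1468, s₂/√n₂ = 7.8/√121 = 0.7091.
Unpooled SE of the difference: √(1.31515024 + 0.50282281) = 1.3483.
Margin of error = t* · SE = 1.655 × 1.3483 = 2.2314.
x̄₁ − x̄₂ = 64.1 − 81.8 = -17.7000.
CI: -17.7000 ± 2.2314 = (-19.93, -15.47).

(-19.93, -15.47)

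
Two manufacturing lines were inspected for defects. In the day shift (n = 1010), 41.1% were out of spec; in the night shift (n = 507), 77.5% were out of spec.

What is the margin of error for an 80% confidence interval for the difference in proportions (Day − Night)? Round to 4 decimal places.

Each SE is √(p̂(1−p̂)/n): √(0.4110·0.5890/1010) = 0.01548 and √(0.7750·0.2250/507) = 0.01855.
SE(p̂₁ − p̂₂) = √(SE₁² + SE₂²) = √(0.0002396304 + 0.0003441025) = 0.02416, since the two samples are independent.
At 80% confidence z* = 1.282; margin = 1.282 × 0.02416 = 0.03097.

0.0310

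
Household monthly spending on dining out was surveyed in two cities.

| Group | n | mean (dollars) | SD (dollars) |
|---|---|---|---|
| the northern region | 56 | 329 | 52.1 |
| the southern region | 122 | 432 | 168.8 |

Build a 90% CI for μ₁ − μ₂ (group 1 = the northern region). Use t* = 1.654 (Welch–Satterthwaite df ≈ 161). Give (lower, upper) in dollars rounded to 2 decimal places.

Standard errors of each mean: 52.1/√56 = 6.9622 and 168.8/√122 = 15.2824.
SE(x̄₁ − x̄₂) = √(6.9622² + 15.2824²) = 16.7936 for independent samples with unequal variances.
With t* = 1.654, the margin is 1.654 × 16.7936 = 27.7766.
x̄₁ − x̄₂ = 329 − 432 = -103.0000; the interval is -103.0000 ± 27.7766 = (-130.78, -75.22).

(-130.78, -75.22)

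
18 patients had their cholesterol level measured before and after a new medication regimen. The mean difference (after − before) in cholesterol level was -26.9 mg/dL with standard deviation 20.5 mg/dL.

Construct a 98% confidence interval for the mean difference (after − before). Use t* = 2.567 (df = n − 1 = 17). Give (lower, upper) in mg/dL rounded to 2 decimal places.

(-39.30, -14.50)

Paired design: SE = s_d/√n = 20.5/√18 = 4.8319.
t* = 2.567; margin of error = 2.567 × 4.8319 = 12.4035.
-26.9 ± 12.4035 → (-39.30, -14.50).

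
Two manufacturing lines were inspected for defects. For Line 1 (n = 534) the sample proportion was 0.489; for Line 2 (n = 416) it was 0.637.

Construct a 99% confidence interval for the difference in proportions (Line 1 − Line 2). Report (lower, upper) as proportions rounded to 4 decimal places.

Each SE is √(p̂(1−p̂)/n): √(0.4890·0.5110/534) = 0.02163 and √(0.6370·0.3630/416) = 0.02358.
SE(p̂₁ − p̂₂) = √(SE₁² + SE₂²) = √(0.0004678569 + 0.0005560164) = 0.03200, since the two samples are independent.
At 99% confidence z* = 2.576; margin = 2.576 × 0.03200 = 0.08243.
The difference is 0.4890 − 0.6370 = -0.1480, so the interval is -0.1480 ± 0.08243 = (-0.2304, -0.0656).

(-0.2304, -0.0656)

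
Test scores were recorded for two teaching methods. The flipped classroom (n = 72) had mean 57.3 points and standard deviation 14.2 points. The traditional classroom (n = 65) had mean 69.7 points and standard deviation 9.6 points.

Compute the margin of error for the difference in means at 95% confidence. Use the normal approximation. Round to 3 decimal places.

4.026

Per-group SEs: s₁/√n₁ = 14.2/√72 = 1.6735, s₂/√n₂ = 9.6/√65 = 1.1907.
Unpooled SE of the difference: √(2.80060225 + 1.41776649) = 2.0539.
Margin of error = z* · SE = 1.960 × 2.0539 = 4.0256.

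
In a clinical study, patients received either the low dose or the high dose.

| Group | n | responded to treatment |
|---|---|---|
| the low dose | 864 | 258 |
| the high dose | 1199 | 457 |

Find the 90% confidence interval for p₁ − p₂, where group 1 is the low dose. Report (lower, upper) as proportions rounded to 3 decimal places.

(-0.117, -0.048)

p̂₁ = 258/864 = 0.2986 and p̂₂ = 457/1199 = 0.3812.
SE₁ = √(p̂₁(1−p̂₁)/n₁) = √(0.2986·0.7014/864) = 0.01557; SE₂ = √(0.3812·0.6188/1199) = 0.01403.
Independent samples: SE of the difference = √(SE₁² + SE₂²) = √(0.0002424249 + 0.0001968409) = 0.02096.
z* for 90% confidence is 1.645, so the margin of error is 1.645 × 0.02096 = 0.03448.
Point estimate p̂₁ − p̂₂ = 0.2986 − 0.3812 = -0.0826.
-0.0826 ± 0.03448 → (-0.117, -0.048).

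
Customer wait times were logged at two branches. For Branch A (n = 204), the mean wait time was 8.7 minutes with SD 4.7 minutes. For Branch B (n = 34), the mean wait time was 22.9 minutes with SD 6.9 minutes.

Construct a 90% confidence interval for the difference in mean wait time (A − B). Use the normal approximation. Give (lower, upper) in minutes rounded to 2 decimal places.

(-16.22, -12.18)

Standard errors of each mean: 4.7/√204 = 0.3291 and 6.9/√34 = 1.1833.
SE(x̄₁ − x̄₂) = √(0.3291² + 1.1833²) = 1.2282 for independent samples with unequal variances.
With z* = 1.645, the margin is 1.645 × 1.2282 = 2.0204.
x̄₁ − x̄₂ = 8.7 − 22.9 = -14.2000; the interval is -14.2000 ± 2.0204 = (-16.22, -12.18).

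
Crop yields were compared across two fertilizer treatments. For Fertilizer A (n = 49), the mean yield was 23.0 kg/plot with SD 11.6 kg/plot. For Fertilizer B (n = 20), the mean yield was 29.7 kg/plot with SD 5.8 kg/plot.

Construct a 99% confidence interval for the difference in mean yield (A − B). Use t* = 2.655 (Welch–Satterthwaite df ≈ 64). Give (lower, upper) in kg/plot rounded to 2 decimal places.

(-12.29, -1.11)

SE₁ = s₁/√n₁ = 11.6/√49 = 1.6571; SE₂ = 5.8/√20 = 1.2969.
Independent samples, unequal variances: SE_diff = √(SE₁² + SE₂²) = √(2.74598041 + 1.68194961) = 2.1043.
t* = 2.655, so margin of error = 2.655 × 2.1043 = 5.5869.
Difference in means = 23.0 − 29.7 = -6.7000.
-6.7000 ± 5.5869 → (-12.29, -1.11).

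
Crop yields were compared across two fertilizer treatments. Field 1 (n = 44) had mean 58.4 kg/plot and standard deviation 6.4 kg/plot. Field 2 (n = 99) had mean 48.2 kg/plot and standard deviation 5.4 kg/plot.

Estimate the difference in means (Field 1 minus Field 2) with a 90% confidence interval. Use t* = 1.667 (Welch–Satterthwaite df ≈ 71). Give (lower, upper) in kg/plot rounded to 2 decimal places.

SE₁ = s₁/√n₁ = 6.4/√44 = 0.9648; SE₂ = 5.4/√99 = 0.5427.
Independent samples, unequal variances: SE_diff = √(SE₁² + SE₂²) = √(0.93083904 + 0.29452329) = 1.1070.
t* = 1.667, so margin of error = 1.667 × 1.1070 = 1.8454.
Difference in means = 58.4 − 48.2 = 10.2000.
10.2000 ± 1.8454 → (8.35, 12.05).

(8.35, 12.05)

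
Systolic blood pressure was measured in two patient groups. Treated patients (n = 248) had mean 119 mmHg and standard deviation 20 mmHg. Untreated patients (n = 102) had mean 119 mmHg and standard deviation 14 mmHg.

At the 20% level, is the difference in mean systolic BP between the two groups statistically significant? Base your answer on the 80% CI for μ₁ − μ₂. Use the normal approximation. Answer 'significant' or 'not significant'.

not significant

Standard errors of each mean: 20/√248 = 1.2700 and 14/√102 = 1.3862.
SE(x̄₁ − x̄₂) = √(1.2700² + 1.3862²) = 1.8800 for independent samples with unequal variances.
With z* = 1.282, the margin is 1.282 × 1.8800 = 2.4102.
x̄₁ − x̄₂ = 119 − 119 = 0.0000; the interval is 0.0000 ± 2.4102 = (-2.4102, 2.4102).
The interval (-2.4102, 2.4102) contains 0, so the difference is not significant.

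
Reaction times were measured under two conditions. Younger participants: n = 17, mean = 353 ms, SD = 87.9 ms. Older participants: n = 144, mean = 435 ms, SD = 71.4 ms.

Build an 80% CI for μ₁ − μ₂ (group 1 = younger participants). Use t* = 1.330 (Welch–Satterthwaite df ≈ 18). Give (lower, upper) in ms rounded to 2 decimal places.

(-111.44, -52.56)

Per-group SEs: s₁/√n₁ = 87.9/√17 = 21.3189, s₂/√n₂ = 71.4/√144 = 5.9500.
Unpooled SE of the difference: √(454.49549721 + 35.4025) = 22.1336.
Margin of error = t* · SE = 1.330 × 22.1336 = 29.4377.
x̄₁ − x̄₂ = 353 − 435 = -82.0000.
CI: -82.0000 ± 29.4377 = (-111.44, -52.56).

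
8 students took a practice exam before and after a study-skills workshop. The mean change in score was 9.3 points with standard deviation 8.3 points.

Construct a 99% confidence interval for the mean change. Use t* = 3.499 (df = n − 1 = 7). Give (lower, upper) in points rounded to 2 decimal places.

This is a matched-pairs design, so SE = s_d/√n = 8.3/√8 = 2.9345.
Margin = 3.499 × 2.9345 = 10.2678; the interval is 9.3 ± 10.2678 = (-0.97, 19.57).

(-0.97, 19.57)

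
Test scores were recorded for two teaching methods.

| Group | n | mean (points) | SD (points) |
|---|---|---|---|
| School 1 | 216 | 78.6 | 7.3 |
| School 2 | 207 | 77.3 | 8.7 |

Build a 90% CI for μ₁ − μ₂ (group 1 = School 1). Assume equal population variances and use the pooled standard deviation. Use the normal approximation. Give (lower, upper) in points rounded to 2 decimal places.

(0.02, 2.58)

s_p = √[((n₁−1)s₁² + (n₂−1)s₂²)/(n₁+n₂−2)] = √[(215·7.3² + 206·8.7²)/421] = 8.0156.
SE = 8.0156·√(1/216 + 1/207) = 0.7796.
With z* = 1.645, margin = 1.645 × 0.7796 = 1.2824.
x̄₁ − x̄₂ = 78.6 − 77.3 = 1.3000; interval 1.3000 ± 1.2824 = (0.02, 2.58).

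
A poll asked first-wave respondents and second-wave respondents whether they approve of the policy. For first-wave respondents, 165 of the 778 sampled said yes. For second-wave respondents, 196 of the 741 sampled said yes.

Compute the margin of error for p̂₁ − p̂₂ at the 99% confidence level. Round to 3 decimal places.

0.056

First, p̂₁ = 165/778 = 0.2121; p̂₂ = 196/741 = 0.2645.
The two standard errors are √(0.2121×0.7879/778) = 0.01466 and √(0.2645×0.7355/741) = 0.01620.
Because the samples are independent, SE_diff = √(0.01466² + 0.01620²) = 0.02185.
Using z* = 2.576 for 99%, ME = 2.576 × 0.02185 = 0.05629.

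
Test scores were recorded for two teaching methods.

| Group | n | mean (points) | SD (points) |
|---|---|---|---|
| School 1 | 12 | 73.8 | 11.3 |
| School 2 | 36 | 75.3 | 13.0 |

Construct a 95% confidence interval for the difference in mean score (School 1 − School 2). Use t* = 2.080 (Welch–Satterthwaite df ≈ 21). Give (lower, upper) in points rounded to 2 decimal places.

(-9.65, 6.65)

Standard errors of each mean: 11.3/√12 = 3.2620 and 13.0/√36 = 2.1667.
SE(x̄₁ − x̄₂) = √(3.2620² + 2.1667²) = 3.9160 for independent samples with unequal variances.
With t* = 2.080, the margin is 2.080 × 3.9160 = 8.1453.
x̄₁ − x̄₂ = 73.8 − 75.3 = -1.5000; the interval is -1.5000 ± 8.1453 = (-9.65, 6.65).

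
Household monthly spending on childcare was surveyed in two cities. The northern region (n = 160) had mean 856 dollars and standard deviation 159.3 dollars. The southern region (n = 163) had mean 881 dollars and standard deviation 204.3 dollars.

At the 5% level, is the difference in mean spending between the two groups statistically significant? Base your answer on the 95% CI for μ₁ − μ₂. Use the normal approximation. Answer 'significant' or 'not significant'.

Standard errors of each mean: 159.3/√160 = 12.5938 and 204.3/√163 = 16.0020.
SE(x̄₁ − x̄₂) = √(12.5938² + 16.0020²) = 20.3634 for independent samples with unequal variances.
With z* = 1.960, the margin is 1.960 × 20.3634 = 39.9123.
x̄₁ − x̄₂ = 856 − 881 = -25.0000; the interval is -25.0000 ± 39.9123 = (-64.9123, 14.9123).
The interval (-64.9123, 14.9123) contains 0, so the difference is not significant.

not significant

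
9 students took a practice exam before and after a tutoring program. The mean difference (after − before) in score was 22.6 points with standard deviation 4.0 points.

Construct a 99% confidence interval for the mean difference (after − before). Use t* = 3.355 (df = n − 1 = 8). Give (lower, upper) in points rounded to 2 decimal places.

This is a matched-pairs design, so SE = s_d/√n = 4.0/√9 = 1.3333.
Margin = 3.355 × 1.3333 = 4.4732; the interval is 22.6 ± 4.4732 = (18.13, 27.07).

(18.13, 27.07)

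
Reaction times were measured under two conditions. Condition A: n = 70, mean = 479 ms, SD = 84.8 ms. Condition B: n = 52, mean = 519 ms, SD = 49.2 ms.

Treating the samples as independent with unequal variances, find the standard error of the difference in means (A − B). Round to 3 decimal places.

12.218

Per-group SEs: s₁/√n₁ = 84.8/√70 = 10.1355, s₂/√n₂ = 49.2/√52 = 6.8228.
Unpooled SE of the difference: √(102.72836025 + 46.55059984) = 12.2180.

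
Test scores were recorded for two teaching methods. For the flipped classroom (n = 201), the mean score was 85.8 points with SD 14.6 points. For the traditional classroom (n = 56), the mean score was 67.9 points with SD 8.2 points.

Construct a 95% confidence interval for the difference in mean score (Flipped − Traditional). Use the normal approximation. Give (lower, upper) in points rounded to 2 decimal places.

SE₁ = s₁/√n₁ = 14.6/√201 = 1.0298; SE₂ = 8.2/√56 = 1.0958.
Independent samples, unequal variances: SE_diff = √(SE₁² + SE₂²) = √(1.06048804 + 1.20077764) = 1.5038.
z* = 1.960, so margin of error = 1.960 × 1.5038 = 2.9474.
Difference in means = 85.8 − 67.9 = 17.9000.
17.9000 ± 2.9474 → (14.95, 20.85).

(14.95, 20.85)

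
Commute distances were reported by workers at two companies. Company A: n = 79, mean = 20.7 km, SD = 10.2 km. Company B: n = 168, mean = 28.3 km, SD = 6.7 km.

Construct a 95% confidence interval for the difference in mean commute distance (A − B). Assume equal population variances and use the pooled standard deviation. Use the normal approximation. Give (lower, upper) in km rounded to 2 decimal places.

(-9.73, -5.47)

Pooled variance s_p² = [78·10.2² + 167·6.7²] / (79+168−2) = 63.7214, so s_p = 7.9826.
SE_diff = s_p·√(1/n₁ + 1/n₂) = 7.9826·√(1/79 + 1/168) = 1.0890.
z* = 1.960; margin = 1.960 × 1.0890 = 2.1344.
Difference = 20.7 − 28.3 = -7.6000.
-7.6000 ± 2.1344 → (-9.73, -5.47).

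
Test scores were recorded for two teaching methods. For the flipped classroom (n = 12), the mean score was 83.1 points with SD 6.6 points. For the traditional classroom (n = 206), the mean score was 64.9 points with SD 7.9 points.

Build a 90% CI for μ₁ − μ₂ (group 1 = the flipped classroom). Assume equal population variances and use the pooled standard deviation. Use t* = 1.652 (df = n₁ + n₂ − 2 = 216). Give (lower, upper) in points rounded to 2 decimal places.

(14.35, 22.05)

Pooled variance s_p² = [11·6.6² + 205·7.9²] / (12+206−2) = 61.4500, so s_p = 7.8390.
SE_diff = s_p·√(1/n₁ + 1/n₂) = 7.8390·√(1/12 + 1/206) = 2.3279.
t* = 1.652; margin = 1.652 × 2.3279 = 3.8457.
Difference = 83.1 − 64.9 = 18.2000.
18.2000 ± 3.8457 → (14.35, 22.05).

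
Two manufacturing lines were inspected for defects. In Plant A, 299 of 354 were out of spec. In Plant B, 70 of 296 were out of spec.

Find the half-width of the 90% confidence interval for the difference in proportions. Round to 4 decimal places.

0.0515

p̂₁ = 299/354 = 0.8446 and p̂₂ = 70/296 = 0.2365.
SE₁ = √(p̂₁(1−p̂₁)/n₁) = √(0.8446·0.1554/354) = 0.01926; SE₂ = √(0.2365·0.7635/296) = 0.02470.
Independent samples: SE of the difference = √(SE₁² + SE₂²) = √(0.0003709476 + 0.00061009) = 0.03132.
z* for 90% confidence is 1.645, so the margin of error is 1.645 × 0.03132 = 0.05152.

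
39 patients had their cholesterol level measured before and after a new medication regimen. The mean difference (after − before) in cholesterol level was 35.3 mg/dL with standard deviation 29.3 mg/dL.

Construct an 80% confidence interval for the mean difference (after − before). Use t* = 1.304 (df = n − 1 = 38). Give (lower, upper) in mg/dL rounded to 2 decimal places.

This is a matched-pairs design, so SE = s_d/√n = 29.3/√39 = 4.6918.
Margin = 1.304 × 4.6918 = 6.1181; the interval is 35.3 ± 6.1181 = (29.18, 41.42).

(29.18, 41.42)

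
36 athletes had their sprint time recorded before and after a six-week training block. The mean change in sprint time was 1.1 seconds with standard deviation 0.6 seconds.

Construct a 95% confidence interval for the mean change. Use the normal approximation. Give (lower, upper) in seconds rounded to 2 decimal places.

(0.90, 1.30)

Paired design: SE = s_d/√n = 0.6/√36 = 0.1000.
z* = 1.960; margin of error = 1.960 × 0.1000 = 0.1960.
1.1 ± 0.1960 → (0.90, 1.30).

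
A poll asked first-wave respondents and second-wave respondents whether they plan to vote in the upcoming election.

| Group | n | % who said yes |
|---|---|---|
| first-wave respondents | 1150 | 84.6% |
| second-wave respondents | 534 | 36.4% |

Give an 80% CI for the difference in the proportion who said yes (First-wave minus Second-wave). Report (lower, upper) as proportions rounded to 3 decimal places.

(0.452, 0.512)

The two standard errors are √(0.8460×0.1540/1150) = 0.01064 and √(0.3640×0.6360/534) = 0.02082.
Because the samples are independent, SE_diff = √(0.01064² + 0.02082²) = 0.02338.
Using z* = 1.282 for 80%, ME = 1.282 × 0.02338 = 0.02997.
p̂₁ − p̂₂ = 0.4820; interval 0.4820 ± 0.02997 gives (0.452, 0.512).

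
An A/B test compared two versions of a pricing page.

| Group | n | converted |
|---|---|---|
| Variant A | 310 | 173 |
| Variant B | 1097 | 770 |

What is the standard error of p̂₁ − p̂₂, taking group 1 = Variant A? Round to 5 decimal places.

0.03141

p̂₁ = 173/310 = 0.5581 and p̂₂ = 770/1097 = 0.7019.
SE₁ = √(p̂₁(1−p̂₁)/n₁) = √(0.5581·0.4419/310) = 0.02821; SE₂ = √(0.7019·0.2981/1097) = 0.01381.
Independent samples: SE of the difference = √(SE₁² + SE₂²) = √(0.0007958041 + 0.0001907161) = 0.03141.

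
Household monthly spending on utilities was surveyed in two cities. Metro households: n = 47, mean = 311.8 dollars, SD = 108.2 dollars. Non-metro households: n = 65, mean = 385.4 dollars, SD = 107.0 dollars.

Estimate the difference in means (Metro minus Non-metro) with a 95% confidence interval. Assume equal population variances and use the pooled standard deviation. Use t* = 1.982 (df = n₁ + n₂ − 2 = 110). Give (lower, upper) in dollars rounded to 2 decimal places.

Pooled variance s_p² = [46·108.2² + 64·107.0²] / (47+65−2) = 11556.9913, so s_p = 107.5034.
SE_diff = s_p·√(1/n₁ + 1/n₂) = 107.5034·√(1/47 + 1/65) = 20.5838.
t* = 1.982; margin = 1.982 × 20.5838 = 40.7971.
Difference = 311.8 − 385.4 = -73.6000.
-73.6000 ± 40.7971 → (-114.40, -32.80).

(-114.40, -32.80)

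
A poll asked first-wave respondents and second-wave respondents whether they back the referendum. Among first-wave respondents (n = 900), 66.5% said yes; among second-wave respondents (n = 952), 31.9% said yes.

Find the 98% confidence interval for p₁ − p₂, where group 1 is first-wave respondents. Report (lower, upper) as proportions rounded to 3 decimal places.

(0.295, 0.397)

The two standard errors are √(0.6650×0.3350/900) = 0.01573 and √(0.3190×0.6810/952) = 0.01511.
Because the samples are independent, SE_diff = √(0.01573² + 0.01511²) = 0.02181.
Using z* = 2.326 for 98%, ME = 2.326 × 0.02181 = 0.05073.
p̂₁ − p̂₂ = 0.3460; interval 0.3460 ± 0.05073 gives (0.295, 0.397).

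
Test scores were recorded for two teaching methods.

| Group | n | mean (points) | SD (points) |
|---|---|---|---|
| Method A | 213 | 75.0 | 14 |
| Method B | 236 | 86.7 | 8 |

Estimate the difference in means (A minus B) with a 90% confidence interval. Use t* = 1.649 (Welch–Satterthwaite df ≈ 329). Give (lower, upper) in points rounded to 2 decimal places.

Per-group SEs: s₁/√n₁ = 14/√213 = 0.9593, s₂/√n₂ = 8/√236 = 0.5208.
Unpooled SE of the difference: √(0.92025649 + 0.27123264) = 1.0916.
Margin of error = t* · SE = 1.649 × 1.0916 = 1.8000.
x̄₁ − x̄₂ = 75.0 − 86.7 = -11.7000.
CI: -11.7000 ± 1.8000 = (-13.50, -9.90).

(-13.50, -9.90)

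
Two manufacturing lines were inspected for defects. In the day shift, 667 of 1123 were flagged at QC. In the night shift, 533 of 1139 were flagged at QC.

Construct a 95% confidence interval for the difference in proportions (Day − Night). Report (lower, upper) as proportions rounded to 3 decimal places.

(0.085, 0.167)

Sample proportions: 667/1123 = 0.5939, 533/1139 = 0.4680.
Each SE is √(p̂(1−p̂)/n): √(0.5939·0.4061/1123) = 0.01465 and √(0.4680·0.5320/1139) = 0.01478.
SE(p̂₁ − p̂₂) = √(SE₁² + SE₂²) = √(0.0002146225 + 0.0002184484) = 0.02081, since the two samples are independent.
At 95% confidence z* = 1.960; margin = 1.960 × 0.02081 = 0.04079.
The difference is 0.5939 − 0.4680 = 0.1259, so the interval is 0.1259 ± 0.04079 = (0.085, 0.167).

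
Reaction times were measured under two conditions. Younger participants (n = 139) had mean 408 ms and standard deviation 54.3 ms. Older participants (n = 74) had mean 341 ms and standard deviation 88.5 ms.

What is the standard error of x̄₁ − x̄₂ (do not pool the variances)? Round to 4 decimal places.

11.2718

SE₁ = s₁/√n₁ = 54.3/√139 = 4.6057; SE₂ = 88.5/√74 = 10.2879.
Independent samples, unequal variances: SE_diff = √(SE₁² + SE₂²) = √(21.21247249 + 105.84088641) = 11.2718.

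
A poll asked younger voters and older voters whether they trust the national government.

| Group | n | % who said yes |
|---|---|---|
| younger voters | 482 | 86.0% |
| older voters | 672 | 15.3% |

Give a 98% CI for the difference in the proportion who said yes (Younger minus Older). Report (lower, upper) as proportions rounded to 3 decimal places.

The two standard errors are √(0.8600×0.1400/482) = 0.01580 and √(0.1530×0.8470/672) = 0.01389.
Because the samples are independent, SE_diff = √(0.01580² + 0.01389²) = 0.02104.
Using z* = 2.326 for 98%, ME = 2.326 × 0.02104 = 0.04894.
p̂₁ − p̂₂ = 0.7070; interval 0.7070 ± 0.04894 gives (0.658, 0.756).

(0.658, 0.756)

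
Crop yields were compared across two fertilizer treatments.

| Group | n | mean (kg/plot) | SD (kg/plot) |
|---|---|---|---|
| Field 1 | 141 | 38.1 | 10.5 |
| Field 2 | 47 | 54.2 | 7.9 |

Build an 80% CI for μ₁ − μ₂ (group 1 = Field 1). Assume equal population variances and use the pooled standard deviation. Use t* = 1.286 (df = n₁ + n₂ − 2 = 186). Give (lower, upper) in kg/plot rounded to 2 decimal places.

s_p = √[((n₁−1)s₁² + (n₂−1)s₂²)/(n₁+n₂−2)] = √[(140·10.5² + 46·7.9²)/186] = 9.9206.
SE = 9.9206·√(1/141 + 1/47) = 1.6709.
With t* = 1.286, margin = 1.286 × 1.6709 = 2.1488.
x̄₁ − x̄₂ = 38.1 − 54.2 = -16.1000; interval -16.1000 ± 2.1488 = (-18.25, -13.95).

(-18.25, -13.95)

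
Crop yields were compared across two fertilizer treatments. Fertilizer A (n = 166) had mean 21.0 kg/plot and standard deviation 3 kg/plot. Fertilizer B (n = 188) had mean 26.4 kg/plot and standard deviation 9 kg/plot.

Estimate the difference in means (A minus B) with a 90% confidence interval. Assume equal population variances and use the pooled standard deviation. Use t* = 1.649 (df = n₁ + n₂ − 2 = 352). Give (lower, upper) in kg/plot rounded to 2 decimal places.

s_p = √[((n₁−1)s₁² + (n₂−1)s₂²)/(n₁+n₂−2)] = √[(165·3² + 187·9²)/352] = 6.8739.
SE = 6.8739·√(1/166 + 1/188) = 0.7321.
With t* = 1.649, margin = 1.649 × 0.7321 = 1.2072.
x̄₁ − x̄₂ = 21.0 − 26.4 = -5.4000; interval -5.4000 ± 1.2072 = (-6.61, -4.19).

(-6.61, -4.19)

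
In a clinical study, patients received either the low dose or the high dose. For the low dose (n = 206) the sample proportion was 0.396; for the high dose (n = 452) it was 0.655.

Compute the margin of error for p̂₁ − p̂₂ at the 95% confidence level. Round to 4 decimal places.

0.0799

The two standard errors are √(0.3960×0.6040/206) = 0.03407 and √(0.6550×0.3450/452) = 0.02236.
Because the samples are independent, SE_diff = √(0.03407² + 0.02236²) = 0.04075.
Using z* = 1.960 for 95%, ME = 1.960 × 0.04075 = 0.07987.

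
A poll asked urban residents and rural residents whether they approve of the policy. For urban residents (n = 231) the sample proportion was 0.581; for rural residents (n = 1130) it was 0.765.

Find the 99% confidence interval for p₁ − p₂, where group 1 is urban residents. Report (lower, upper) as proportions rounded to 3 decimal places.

(-0.274, -0.094)

Each SE is √(p̂(1−p̂)/n): √(0.5810·0.4190/231) = 0.03246 and √(0.7650·0.2350/1130) = 0.01261.
SE(p̂₁ − p̂₂) = √(SE₁² + SE₂²) = √(0.0010536516 + 0.0001590121) = 0.03482, since the two samples are independent.
At 99% confidence z* = 2.576; margin = 2.576 × 0.03482 = 0.08970.
The difference is 0.5810 − 0.7650 = -0.1840, so the interval is -0.1840 ± 0.08970 = (-0.274, -0.094).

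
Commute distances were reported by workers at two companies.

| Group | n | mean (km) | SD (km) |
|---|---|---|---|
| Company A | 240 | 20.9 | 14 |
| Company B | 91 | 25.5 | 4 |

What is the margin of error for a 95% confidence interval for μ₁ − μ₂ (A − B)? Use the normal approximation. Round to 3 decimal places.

Standard errors of each mean: 14/√240 = 0.9037 and 4/√91 = 0.4193.
SE(x̄₁ − x̄₂) = √(0.9037² + 0.4193²) = 0.9962 for independent samples with unequal variances.
With z* = 1.960, the margin is 1.960 × 0.9962 = 1.9526.

1.953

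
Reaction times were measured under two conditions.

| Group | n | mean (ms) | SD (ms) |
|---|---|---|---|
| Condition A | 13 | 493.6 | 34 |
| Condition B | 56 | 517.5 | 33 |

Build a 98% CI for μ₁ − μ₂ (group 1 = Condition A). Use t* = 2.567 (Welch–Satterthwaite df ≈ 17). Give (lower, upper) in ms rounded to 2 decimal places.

Standard errors of each mean: 34/√13 = 9.4299 and 33/√56 = 4.4098.
SE(x̄₁ − x̄₂) = √(9.4299² + 4.4098²) = 10.4101 for independent samples with unequal variances.
With t* = 2.567, the margin is 2.567 × 10.4101 = 26.7227.
x̄₁ − x̄₂ = 493.6 − 517.5 = -23.9000; the interval is -23.9000 ± 26.7227 = (-50.62, 2.82).

(-50.62, 2.82)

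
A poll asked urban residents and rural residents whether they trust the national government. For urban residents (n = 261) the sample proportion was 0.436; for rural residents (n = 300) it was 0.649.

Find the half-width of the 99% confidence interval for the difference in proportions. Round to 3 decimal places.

0.106

The two standard errors are √(0.4360×0.5640/261) = 0.03069 and √(0.6490×0.3510/300) = 0.02756.
Because the samples are independent, SE_diff = √(0.03069² + 0.02756²) = 0.04125.
Using z* = 2.576 for 99%, ME = 2.576 × 0.04125 = 0.10626.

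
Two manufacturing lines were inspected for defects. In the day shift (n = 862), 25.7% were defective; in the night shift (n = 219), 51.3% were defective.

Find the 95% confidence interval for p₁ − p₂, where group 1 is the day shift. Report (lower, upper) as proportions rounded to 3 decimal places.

Each SE is √(p̂(1−p̂)/n): √(0.2570·0.7430/862) = 0.01488 and √(0.5130·0.4870/219) = 0.03378.
SE(p̂₁ − p̂₂) = √(SE₁² + SE₂²) = √(0.0002214144 + 0.0011410884) = 0.03691, since the two samples are independent.
At 95% confidence z* = 1.960; margin = 1.960 × 0.03691 = 0.07234.
The difference is 0.2570 − 0.5130 = -0.2560, so the interval is -0.2560 ± 0.07234 = (-0.328, -0.184).

(-0.328, -0.184)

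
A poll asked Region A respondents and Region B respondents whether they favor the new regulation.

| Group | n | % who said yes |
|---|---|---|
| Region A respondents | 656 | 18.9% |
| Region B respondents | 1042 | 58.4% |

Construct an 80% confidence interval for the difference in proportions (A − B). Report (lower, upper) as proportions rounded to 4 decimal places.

Each SE is √(p̂(1−p̂)/n): √(0.1890·0.8110/656) = 0.01529 and √(0.5840·0.4160/1042) = 0.01527.
SE(p̂₁ − p̂₂) = √(SE₁² + SE₂²) = √(0.0002337841 + 0.0002331729) = 0.02161, since the two samples are independent.
At 80% confidence z* = 1.282; margin = 1.282 × 0.02161 = 0.02770.
The difference is 0.1890 − 0.5840 = -0.3950, so the interval is -0.3950 ± 0.02770 = (-0.4227, -0.3673).

(-0.4227, -0.3673)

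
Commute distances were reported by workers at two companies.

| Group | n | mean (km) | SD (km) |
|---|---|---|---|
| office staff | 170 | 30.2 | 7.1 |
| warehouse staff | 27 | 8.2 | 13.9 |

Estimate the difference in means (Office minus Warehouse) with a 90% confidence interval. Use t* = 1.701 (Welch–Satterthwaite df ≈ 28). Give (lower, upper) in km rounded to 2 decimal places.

(17.36, 26.64)

SE₁ = s₁/√n₁ = 7.1/√170 = 0.5445; SE₂ = 13.9/√27 = 2.6751.
Independent samples, unequal variances: SE_diff = √(SE₁² + SE₂²) = √(0.29648025 + 7.15616001) = 2.7300.
t* = 1.701, so margin of error = 1.701 × 2.7300 = 4.6437.
Difference in means = 30.2 − 8.2 = 22.0000.
22.0000 ± 4.6437 → (17.36, 26.64).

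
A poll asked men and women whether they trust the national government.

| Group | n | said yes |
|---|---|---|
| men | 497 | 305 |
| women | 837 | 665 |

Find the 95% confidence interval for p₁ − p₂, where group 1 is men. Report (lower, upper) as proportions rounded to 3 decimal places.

(-0.232, -0.130)

First, p̂₁ = 305/497 = 0.6137; p̂₂ = 665/837 = 0.7945.
The two standard errors are √(0.6137×0.3863/497) = 0.02184 and √(0.7945×0.2055/837) = 0.01397.
Because the samples are independent, SE_diff = √(0.02184² + 0.01397²) = 0.02593.
Using z* = 1.960 for 95%, ME = 1.960 × 0.02593 = 0.05082.
p̂₁ − p̂₂ = -0.1808; interval -0.1808 ± 0.05082 gives (-0.232, -0.130).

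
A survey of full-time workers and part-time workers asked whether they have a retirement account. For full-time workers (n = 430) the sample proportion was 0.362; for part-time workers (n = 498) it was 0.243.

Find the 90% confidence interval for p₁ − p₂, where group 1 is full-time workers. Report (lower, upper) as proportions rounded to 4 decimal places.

(0.0695, 0.1685)

Each SE is √(p̂(1−p̂)/n): √(0.3620·0.6380/430) = 0.02318 and √(0.2430·0.7570/498) = 0.01922.
SE(p̂₁ − p̂₂) = √(SE₁² + SE₂²) = √(0.0005373124 + 0.0003694084) = 0.03011, since the two samples are independent.
At 90% confidence z* = 1.645; margin = 1.645 × 0.03011 = 0.04953.
The difference is 0.3620 − 0.2430 = 0.1190, so the interval is 0.1190 ± 0.04953 = (0.0695, 0.1685).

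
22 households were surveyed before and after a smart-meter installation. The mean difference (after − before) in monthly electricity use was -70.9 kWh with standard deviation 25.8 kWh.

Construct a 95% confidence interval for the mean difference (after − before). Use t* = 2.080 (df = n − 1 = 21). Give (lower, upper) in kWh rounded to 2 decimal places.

(-82.34, -59.46)

Paired design: SE = s_d/√n = 25.8/√22 = 5.5006.
t* = 2.080; margin of error = 2.080 × 5.5006 = 11.4412.
-70.9 ± 11.4412 → (-82.34, -59.46).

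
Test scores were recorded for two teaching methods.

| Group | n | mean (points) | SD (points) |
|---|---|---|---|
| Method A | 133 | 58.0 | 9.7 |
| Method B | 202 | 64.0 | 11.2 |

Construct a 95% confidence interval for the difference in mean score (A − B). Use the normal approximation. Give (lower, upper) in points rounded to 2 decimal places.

(-8.26, -3.74)

SE₁ = s₁/√n₁ = 9.7/√133 = 0.8411; SE₂ = 11.2/√202 = 0.7880.
Independent samples, unequal variances: SE_diff = √(SE₁² + SE₂²) = √(0.70744921 + 0.620944) = 1.1526.
z* = 1.960, so margin of error = 1.960 × 1.1526 = 2.2591.
Difference in means = 58.0 − 64.0 = -6.0000.
-6.0000 ± 2.2591 → (-8.26, -3.74).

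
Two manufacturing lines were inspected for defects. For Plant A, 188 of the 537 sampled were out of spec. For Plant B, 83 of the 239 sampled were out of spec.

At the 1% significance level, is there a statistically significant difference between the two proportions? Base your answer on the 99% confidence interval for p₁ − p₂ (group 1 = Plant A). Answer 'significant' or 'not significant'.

First, p̂₁ = 188/537 = 0.3501; p̂₂ = 83/239 = 0.3473.
The two standard errors are √(0.3501×0.6499/537) = 0.02058 and √(0.3473×0.6527/239) = 0.03080.
Because the samples are independent, SE_diff = √(0.02058² + 0.03080²) = 0.03704.
Using z* = 2.576 for 99%, ME = 2.576 × 0.03704 = 0.09542.
p̂₁ − p̂₂ = 0.0028; interval 0.0028 ± 0.09542 gives (-0.09262, 0.09822).
The interval (-0.09262, 0.09822) contains 0, so the difference is not significant.

not significant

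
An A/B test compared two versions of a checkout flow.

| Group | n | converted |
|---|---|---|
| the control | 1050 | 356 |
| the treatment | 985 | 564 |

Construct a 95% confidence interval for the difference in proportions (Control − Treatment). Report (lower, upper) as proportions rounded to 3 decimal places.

First, p̂₁ = 356/1050 = 0.3390; p̂₂ = 564/985 = 0.5726.
The two standard errors are √(0.3390×0.6610/1050) = 0.01461 and √(0.5726×0.4274/985) = 0.01576.
Because the samples are independent, SE_diff = √(0.01461² + 0.01576²) = 0.02149.
Using z* = 1.960 for 95%, ME = 1.960 × 0.02149 = 0.04212.
p̂₁ − p̂₂ = -0.2336; interval -0.2336 ± 0.04212 gives (-0.276, -0.191).

(-0.276, -0.191)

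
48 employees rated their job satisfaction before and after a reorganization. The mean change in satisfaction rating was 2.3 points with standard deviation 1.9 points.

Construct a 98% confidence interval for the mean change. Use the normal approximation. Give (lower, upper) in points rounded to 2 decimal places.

Paired design: SE = s_d/√n = 1.9/√48 = 0.2742.
z* = 2.326; margin of error = 2.326 × 0.2742 = 0.6378.
2.3 ± 0.6378 → (1.66, 2.94).

(1.66, 2.94)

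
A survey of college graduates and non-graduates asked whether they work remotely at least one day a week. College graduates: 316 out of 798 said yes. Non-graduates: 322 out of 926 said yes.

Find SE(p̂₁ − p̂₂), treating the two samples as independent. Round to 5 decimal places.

p̂₁ = 316/798 = 0.3960 and p̂₂ = 322/926 = 0.3477.
SE₁ = √(p̂₁(1−p̂₁)/n₁) = √(0.3960·0.6040/798) = 0.01731; SE₂ = √(0.3477·0.6523/926) = 0.01565.
Independent samples: SE of the difference = √(SE₁² + SE₂²) = √(0.0002996361 + 0.0002449225) = 0.02334.

0.02334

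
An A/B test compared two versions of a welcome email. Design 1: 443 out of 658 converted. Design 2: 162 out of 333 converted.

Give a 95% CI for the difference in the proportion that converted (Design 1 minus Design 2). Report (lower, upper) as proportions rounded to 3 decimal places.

First, p̂₁ = 443/658 = 0.6733; p̂₂ = 162/333 = 0.4865.
The two standard errors are √(0.6733×0.3267/658) = 0.01828 and √(0.4865×0.5135/333) = 0.02739.
Because the samples are independent, SE_diff = √(0.01828² + 0.02739²) = 0.03293.
Using z* = 1.960 for 95%, ME = 1.960 × 0.03293 = 0.06454.
p̂₁ − p̂₂ = 0.1868; interval 0.1868 ± 0.06454 gives (0.122, 0.251).

(0.122, 0.251)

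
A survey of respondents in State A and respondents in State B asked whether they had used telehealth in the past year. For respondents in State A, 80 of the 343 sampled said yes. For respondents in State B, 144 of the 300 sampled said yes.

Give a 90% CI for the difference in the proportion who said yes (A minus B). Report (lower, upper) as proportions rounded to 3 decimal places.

(-0.307, -0.186)

Sample proportions: 80/343 = 0.2332, 144/300 = 0.4800.
Each SE is √(p̂(1−p̂)/n): √(0.2332·0.7668/343) = 0.02283 and √(0.4800·0.5200/300) = 0.02884.
SE(p̂₁ − p̂₂) = √(SE₁² + SE₂²) = √(0.0005212089 + 0.0008317456) = 0.03678, since the two samples are independent.
At 90% confidence z* = 1.645; margin = 1.645 × 0.03678 = 0.06050.
The difference is 0.2332 − 0.4800 = -0.2468, so the interval is -0.2468 ± 0.06050 = (-0.307, -0.186).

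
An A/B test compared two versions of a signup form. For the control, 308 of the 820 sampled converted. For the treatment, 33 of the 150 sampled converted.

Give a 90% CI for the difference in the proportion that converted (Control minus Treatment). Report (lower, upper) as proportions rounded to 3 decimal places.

First, p̂₁ = 308/820 = 0.3756; p̂₂ = 33/150 = 0.2200.
The two standard errors are √(0.3756×0.6244/820) = 0.01691 and √(0.2200×0.7800/150) = 0.03382.
Because the samples are independent, SE_diff = √(0.01691² + 0.03382²) = 0.03781.
Using z* = 1.645 for 90%, ME = 1.645 × 0.03781 = 0.06220.
p̂₁ − p̂₂ = 0.1556; interval 0.1556 ± 0.06220 gives (0.093, 0.218).

(0.093, 0.218)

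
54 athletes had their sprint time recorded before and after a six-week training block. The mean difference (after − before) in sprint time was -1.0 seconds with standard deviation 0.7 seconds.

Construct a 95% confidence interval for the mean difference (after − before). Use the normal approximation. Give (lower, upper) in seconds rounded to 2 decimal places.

(-1.19, -0.81)

Paired design: SE = s_d/√n = 0.7/√54 = 0.0953.
z* = 1.960; margin of error = 1.960 × 0.0953 = 0.1868.
-1.0 ± 0.1868 → (-1.19, -0.81).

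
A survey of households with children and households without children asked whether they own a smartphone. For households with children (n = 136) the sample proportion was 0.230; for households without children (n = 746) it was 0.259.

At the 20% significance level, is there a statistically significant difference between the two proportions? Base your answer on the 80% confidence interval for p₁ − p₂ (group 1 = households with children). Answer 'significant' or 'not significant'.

not significant

The two standard errors are √(0.2300×0.7700/136) = 0.03609 and √(0.2590×0.7410/746) = 0.01604.
Because the samples are independent, SE_diff = √(0.03609² + 0.01604²) = 0.03949.
Using z* = 1.282 for 80%, ME = 1.282 × 0.03949 = 0.05063.
p̂₁ − p̂₂ = -0.0290; interval -0.0290 ± 0.05063 gives (-0.07963, 0.02163).
The interval (-0.07963, 0.02163) contains 0, so the difference is not significant.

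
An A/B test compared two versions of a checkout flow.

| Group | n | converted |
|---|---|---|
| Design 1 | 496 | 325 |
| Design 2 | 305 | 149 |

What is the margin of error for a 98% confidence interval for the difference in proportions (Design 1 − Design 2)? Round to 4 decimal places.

0.0830

Sample proportions: 325/496 = 0.6552, 149/305 = 0.4885.
Each SE is √(p̂(1−p̂)/n): √(0.6552·0.3448/496) = 0.02134 and √(0.4885·0.5115/305) = 0.02862.
SE(p̂₁ − p̂₂) = √(SE₁² + SE₂²) = √(0.0004553956 + 0.0008191044) = 0.03570, since the two samples are independent.
At 98% confidence z* = 2.326; margin = 2.326 × 0.03570 = 0.08304.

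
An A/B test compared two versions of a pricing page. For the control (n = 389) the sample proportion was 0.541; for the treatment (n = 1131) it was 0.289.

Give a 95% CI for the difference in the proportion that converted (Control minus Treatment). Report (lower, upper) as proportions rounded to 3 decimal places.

(0.196, 0.308)

SE₁ = √(p̂₁(1−p̂₁)/n₁) = √(0.5410·0.4590/389) = 0.02527; SE₂ = √(0.2890·0.7110/1131) = 0.01348.
Independent samples: SE of the difference = √(SE₁² + SE₂²) = √(0.0006385729 + 0.0001817104) = 0.02864.
z* for 95% confidence is 1.960, so the margin of error is 1.960 × 0.02864 = 0.05613.
Point estimate p̂₁ − p̂₂ = 0.5410 − 0.2890 = 0.2520.
0.2520 ± 0.05613 → (0.196, 0.308).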